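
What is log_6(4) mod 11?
8

Baby-step giant-step with step n = ⌈√11⌉ = 4.
Baby steps 6^j mod 11 (j:value) for j=0..3: 0:1, 1:6, 2:3, 3:7.
Giant-step multiplier: 6^(-4) ≡ 6^(10-4) = 6^6 ≡ 5 (mod 11).
Giant steps γ_i = 4·5^i mod 11: γ_0=4, γ_1=9, γ_2=1 (in table at j=0).
x = i·n + j = 2·4 + 0 = 8.
Check: 6^8 ≡ 4 (mod 11).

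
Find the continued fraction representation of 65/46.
[1; 2, 2, 2, 1, 2]

Euclidean algorithm steps:
65 = 1 × 46 + 19
46 = 2 × 19 + 8
19 = 2 × 8 + 3
8 = 2 × 3 + 2
3 = 1 × 2 + 1
2 = 2 × 1 + 0
Continued fraction: [1; 2, 2, 2, 1, 2]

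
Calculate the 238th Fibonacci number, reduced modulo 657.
35

Matrix identity: Q^n = [[F_(n+1), F_n], [F_n, F_(n-1)]] with Q = [[1,1],[1,0]].
n = 238 = 11101110₂. Square-and-multiply, entries mod 657:
Q^1 = [[1,1],[1,0]]
Q^3 = (Q^1)²·Q = [[3,2],[2,1]]
Q^7 = (Q^3)²·Q = [[21,13],[13,8]]
Q^14 = (Q^7)² = [[610,377],[377,233]]
Q^29 = (Q^14)²·Q = [[278,455],[455,480]]
Q^59 = (Q^29)²·Q = [[450,485],[485,622]]
Q^119 = (Q^59)²·Q = [[396,163],[163,233]]
Q^238 = (Q^119)² = [[82,35],[35,47]]
F_238 mod 657 = Q^238[0][1] = 35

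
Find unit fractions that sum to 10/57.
1/6 + 1/114

Greedy algorithm:
10/57: ceiling(57/10) = 6, use 1/6
1/114: ceiling(114/1) = 114, use 1/114
Result: 10/57 = 1/6 + 1/114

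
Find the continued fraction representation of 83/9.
[9; 4, 2]

Euclidean algorithm steps:
83 = 9 × 9 + 2
9 = 4 × 2 + 1
2 = 2 × 1 + 0
Continued fraction: [9; 4, 2]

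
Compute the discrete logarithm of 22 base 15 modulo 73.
9

Baby-step giant-step with step n = ⌈√73⌉ = 9.
Baby steps 15^j mod 73 (j:value) for j=0..8: 0:1, 1:15, 2:6, 3:17, 4:36, 5:29, 6:70, 7:28, 8:55.
Giant-step multiplier: 15^(-9) ≡ 15^(72-9) = 15^63 ≡ 10 (mod 73).
Giant steps γ_i = 22·10^i mod 73: γ_0=22, γ_1=1 (in table at j=0).
x = i·n + j = 1·9 + 0 = 9.
Check: 15^9 ≡ 22 (mod 73).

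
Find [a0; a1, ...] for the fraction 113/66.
[1; 1, 2, 2, 9]

Euclidean algorithm steps:
113 = 1 × 66 + 47
66 = 1 × 47 + 19
47 = 2 × 19 + 9
19 = 2 × 9 + 1
9 = 9 × 1 + 0
Continued fraction: [1; 1, 2, 2, 9]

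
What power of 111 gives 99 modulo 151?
148

Baby-step giant-step with step n = ⌈√151⌉ = 13.
Baby steps 111^j mod 151 (j:value) for j=0..12: 0:1, 1:111, 2:90, 3:24, 4:97, 5:46, 6:123, 7:63, 8:47, 9:83, 10:2, 11:71, 12:29.
Giant-step multiplier: 111^(-13) ≡ 111^(150-13) = 111^137 ≡ 129 (mod 151).
Giant steps γ_i = 99·129^i mod 151: γ_0=99, γ_1=87, γ_2=49, γ_3=130, γ_4=9, γ_5=104, γ_6=128, γ_7=53, γ_8=42, γ_9=133, γ_10=94, γ_11=46 (in table at j=5).
x = i·n + j = 11·13 + 5 = 148.
Check: 111^148 ≡ 99 (mod 151).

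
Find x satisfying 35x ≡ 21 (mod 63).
x ≡ 6 (mod 9)

gcd(35, 63) = 7, which divides 21, so solutions exist.
Divide through by 7: 5x ≡ 3 (mod 9).
Find 5^(-1) mod 9 by the extended Euclidean algorithm:
9 = 1 × 5 + 4  ⟹  4 = (1)·9 + (-1)·5
5 = 1 × 4 + 1  ⟹  1 = (-1)·9 + (2)·5
So (2)·5 ≡ 1 (mod 9), i.e. 5^(-1) ≡ 2 (mod 9).
x ≡ 2 × 3 = 6 ≡ 6 (mod 9).
Check: 35 × 6 = 210 ≡ 21 (mod 63).
x ≡ 6 (mod 9), giving 7 solutions mod 63.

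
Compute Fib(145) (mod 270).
55

Matrix identity: Q^n = [[F_(n+1), F_n], [F_n, F_(n-1)]] with Q = [[1,1],[1,0]].
n = 145 = 10010001₂. Square-and-multiply, entries mod 270:
Q^1 = [[1,1],[1,0]]
Q^2 = (Q^1)² = [[2,1],[1,1]]
Q^4 = (Q^2)² = [[5,3],[3,2]]
Q^9 = (Q^4)²·Q = [[55,34],[34,21]]
Q^18 = (Q^9)² = [[131,154],[154,247]]
Q^36 = (Q^18)² = [[107,162],[162,215]]
Q^72 = (Q^36)² = [[163,54],[54,109]]
Q^145 = (Q^72)²·Q = [[163,55],[55,108]]
F_145 mod 270 = Q^145[0][1] = 55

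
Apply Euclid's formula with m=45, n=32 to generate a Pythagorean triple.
(1001, 2880, 3049)

Euclid's formula: a = m² - n², b = 2mn, c = m² + n²
m = 45, n = 32
a = 45² - 32² = 2025 - 1024 = 1001
b = 2 × 45 × 32 = 2880
c = 45² + 32² = 2025 + 1024 = 3049
Verification: 1001² + 2880² = 1002001 + 8294400 = 9296401 = 3049² ✓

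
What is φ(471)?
312

471 = 3 × 157
φ(n) = n × ∏(1 - 1/p) for each prime p dividing n
φ(471) = 471 × (1 - 1/3) × (1 - 1/157) = 312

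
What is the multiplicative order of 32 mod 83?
82

83 is prime, so ord(32) divides φ(83) = 82.
Divisors of 82: 1, 2, 41, 82.
Repeated squaring: 32^1 ≡ 32, 32^2 ≡ 28, 32^4 ≡ 37, 32^8 ≡ 41, 32^16 ≡ 21, 32^32 ≡ 26, 32^64 ≡ 12 (mod 83).
Test 32^d mod 83 for each divisor d in increasing order:
32^1 ≡ 32
32^2 ≡ 28
32^41 = 32^32·32^8·32^1 ≡ 82
32^82 = 32^64·32^16·32^2 ≡ 1  ← first divisor giving 1
The order is 82.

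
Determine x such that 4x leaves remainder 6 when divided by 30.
x ≡ 9 (mod 15)

gcd(4, 30) = 2, which divides 6, so solutions exist.
Divide through by 2: 2x ≡ 3 (mod 15).
Find 2^(-1) mod 15 by the extended Euclidean algorithm:
15 = 7 × 2 + 1  ⟹  1 = (1)·15 + (-7)·2
So (-7)·2 ≡ 1 (mod 15), i.e. 2^(-1) ≡ -7 ≡ 8 (mod 15).
x ≡ 8 × 3 = 24 ≡ 9 (mod 15).
Check: 4 × 9 = 36 ≡ 6 (mod 30).
x ≡ 9 (mod 15), giving 2 solutions mod 30.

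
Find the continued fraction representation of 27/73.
[0; 2, 1, 2, 2, 1, 2]

Euclidean algorithm steps:
27 = 0 × 73 + 27
73 = 2 × 27 + 19
27 = 1 × 19 + 8
19 = 2 × 8 + 3
8 = 2 × 3 + 2
3 = 1 × 2 + 1
2 = 2 × 1 + 0
Continued fraction: [0; 2, 1, 2, 2, 1, 2]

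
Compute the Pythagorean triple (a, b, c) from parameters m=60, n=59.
(119, 7080, 7081)

Euclid's formula: a = m² - n², b = 2mn, c = m² + n²
m = 60, n = 59
a = 60² - 59² = 3600 - 3481 = 119
b = 2 × 60 × 59 = 7080
c = 60² + 59² = 3600 + 3481 = 7081
Verification: 119² + 7080² = 14161 + 50126400 = 50140561 = 7081² ✓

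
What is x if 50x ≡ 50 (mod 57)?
x ≡ 1 (mod 57)

gcd(50, 57) = 1, which divides 50, so solutions exist.
Find 50^(-1) mod 57 by the extended Euclidean algorithm:
57 = 1 × 50 + 7  ⟹  7 = (1)·57 + (-1)·50
50 = 7 × 7 + 1  ⟹  1 = (-7)·57 + (8)·50
So (8)·50 ≡ 1 (mod 57), i.e. 50^(-1) ≡ 8 (mod 57).
x ≡ 8 × 50 = 400 ≡ 1 (mod 57).
Check: 50 × 1 = 50 ≡ 50 (mod 57).
Unique solution: x ≡ 1 (mod 57)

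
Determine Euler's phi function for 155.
120

155 = 5 × 31
φ(n) = n × ∏(1 - 1/p) for each prime p dividing n
φ(155) = 155 × (1 - 1/5) × (1 - 1/31) = 120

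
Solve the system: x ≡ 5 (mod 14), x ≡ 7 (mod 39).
397

Using Chinese Remainder Theorem:
M = 14 × 39 = 546
M1 = 39, M2 = 14
y1 = 39^(-1) mod 14 = 9
y2 = 14^(-1) mod 39 = 14
x = (5×39×9 + 7×14×14) mod 546 = 397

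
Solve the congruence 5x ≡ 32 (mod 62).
x ≡ 56 (mod 62)

gcd(5, 62) = 1, which divides 32, so solutions exist.
Find 5^(-1) mod 62 by the extended Euclidean algorithm:
62 = 12 × 5 + 2  ⟹  2 = (1)·62 + (-12)·5
5 = 2 × 2 + 1  ⟹  1 = (-2)·62 + (25)·5
So (25)·5 ≡ 1 (mod 62), i.e. 5^(-1) ≡ 25 (mod 62).
x ≡ 25 × 32 = 800 ≡ 56 (mod 62).
Check: 5 × 56 = 280 ≡ 32 (mod 62).
Unique solution: x ≡ 56 (mod 62)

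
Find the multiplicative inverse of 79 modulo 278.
183

gcd(79, 278) = 1, so the inverse exists.
Extended Euclidean algorithm on (278, 79):
278 = 3 × 79 + 41  ⟹  41 = (1)·278 + (-3)·79
79 = 1 × 41 + 38  ⟹  38 = (-1)·278 + (4)·79
41 = 1 × 38 + 3  ⟹  3 = (2)·278 + (-7)·79
38 = 12 × 3 + 2  ⟹  2 = (-25)·278 + (88)·79
3 = 1 × 2 + 1  ⟹  1 = (27)·278 + (-95)·79
So (-95)·79 ≡ 1 (mod 278), i.e. 79^(-1) ≡ -95 ≡ 183 (mod 278).
Check: 79 × 183 = 14457 ≡ 1 (mod 278)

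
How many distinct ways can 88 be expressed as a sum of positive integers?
44108109

p(n) counts ways to write n as a sum of positive integers (order ignored).
Euler's pentagonal recurrence: p(k) = p(k-1) + p(k-2) - p(k-5) - p(k-7) + p(k-12) + p(k-15) - ... (offsets j(3j∓1)/2, signs ++--, p(0)=1, p(<0)=0).
DP table for k = 0..87: p(0)=1, p(1)=1, p(2)=2, p(3)=3, p(4)=5, p(5)=7, p(6)=11, p(7)=15, p(8)=22, p(9)=30, p(10)=42, p(11)=56, p(12)=77, p(13)=101, p(14)=135, p(15)=176, p(16)=231, p(17)=297, p(18)=385, p(19)=490, p(20)=627, p(21)=792, p(22)=1002, p(23)=1255, p(24)=1575, p(25)=1958, p(26)=2436, p(27)=3010, p(28)=3718, p(29)=4565, p(30)=5604, p(31)=6842, p(32)=8349, p(33)=10143, p(34)=12310, p(35)=14883, p(36)=17977, p(37)=21637, p(38)=26015, p(39)=31185, p(40)=37338, p(41)=44583, p(42)=53174, p(43)=63261, p(44)=75175, p(45)=89134, p(46)=105558, p(47)=124754, p(48)=147273, p(49)=173525, p(50)=204226, p(51)=239943, p(52)=281589, p(53)=329931, p(54)=386155, p(55)=451276, p(56)=526823, p(57)=614154, p(58)=715220, p(59)=831820, p(60)=966467, p(61)=1121505, p(62)=1300156, p(63)=1505499, p(64)=1741630, p(65)=2012558, p(66)=2323520, p(67)=2679689, p(68)=3087735, p(69)=3554345, p(70)=4087968, p(71)=4697205, p(72)=5392783, p(73)=6185689, p(74)=7089500, p(75)=8118264, p(76)=9289091, p(77)=10619863, p(78)=12132164, p(79)=13848650, p(80)=15796476, p(81)=18004327, p(82)=20506255, p(83)=23338469, p(84)=26543660, p(85)=30167357, p(86)=34262962, p(87)=38887673.
Final step: p(88) = p(87) + p(86) - p(83) - p(81) + p(76) + p(73) - p(66) - p(62) + p(53) + p(48) - p(37) - p(31) + p(18) + p(11)
= 38887673 + 34262962 - 23338469 - 18004327 + 9289091 + 6185689 - 2323520 - 1300156 + 329931 + 147273 - 21637 - 6842 + 385 + 56
= 44108109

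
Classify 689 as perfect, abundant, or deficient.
deficient

Proper divisors of 689: sum = 1 + 13 + 53 = 67
Since 67 < 689, 689 is deficient.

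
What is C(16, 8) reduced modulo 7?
4

Using Lucas' theorem:
Write n=16 and k=8 in base 7:
n in base 7: [2, 2]
k in base 7: [1, 1]
C(16,8) mod 7 = ∏ C(n_i, k_i) mod 7
Digit binomials (mod 7): C(2,1) = 2; C(2,1) = 2
Product: 2 × 2 = 4 ≡ 4 (mod 7)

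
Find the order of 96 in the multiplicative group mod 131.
130

131 is prime, so ord(96) divides φ(131) = 130.
Divisors of 130: 1, 2, 5, 10, 13, 26, 65, 130.
Repeated squaring: 96^1 ≡ 96, 96^2 ≡ 46, 96^4 ≡ 20, 96^8 ≡ 7, 96^16 ≡ 49, 96^32 ≡ 43, 96^64 ≡ 15, 96^128 ≡ 94 (mod 131).
Test 96^d mod 131 for each divisor d in increasing order:
96^1 ≡ 96
96^2 ≡ 46
96^5 = 96^4·96^1 ≡ 86
96^10 = 96^8·96^2 ≡ 60
96^13 = 96^8·96^4·96^1 ≡ 78
96^26 = 96^16·96^8·96^2 ≡ 58
96^65 = 96^64·96^1 ≡ 130
96^130 = 96^128·96^2 ≡ 1  ← first divisor giving 1
The order is 130.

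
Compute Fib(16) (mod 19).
18

Matrix identity: Q^n = [[F_(n+1), F_n], [F_n, F_(n-1)]] with Q = [[1,1],[1,0]].
n = 16 = 10000₂. Square-and-multiply, entries mod 19:
Q^1 = [[1,1],[1,0]]
Q^2 = (Q^1)² = [[2,1],[1,1]]
Q^4 = (Q^2)² = [[5,3],[3,2]]
Q^8 = (Q^4)² = [[15,2],[2,13]]
Q^16 = (Q^8)² = [[1,18],[18,2]]
F_16 mod 19 = Q^16[0][1] = 18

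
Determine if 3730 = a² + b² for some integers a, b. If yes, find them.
3² + 61² (a=3, b=61)

Factorization: 3730 = 2 × 5 × 373
By Fermat: n is sum of two squares iff every prime p ≡ 3 (mod 4) appears to even power.
All primes ≡ 3 (mod 4) appear to even power.
Search a = 0, 1, 2, … for 3730 - a² a perfect square: first hit at a = 3: 3730 - 9 = 3721 = 61².
3730 = 3² + 61² = 9 + 3721 ✓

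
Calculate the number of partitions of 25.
1958

p(n) counts ways to write n as a sum of positive integers (order ignored).
Euler's pentagonal recurrence: p(k) = p(k-1) + p(k-2) - p(k-5) - p(k-7) + p(k-12) + p(k-15) - ... (offsets j(3j∓1)/2, signs ++--, p(0)=1, p(<0)=0).
DP table for k = 0..24: p(0)=1, p(1)=1, p(2)=2, p(3)=3, p(4)=5, p(5)=7, p(6)=11, p(7)=15, p(8)=22, p(9)=30, p(10)=42, p(11)=56, p(12)=77, p(13)=101, p(14)=135, p(15)=176, p(16)=231, p(17)=297, p(18)=385, p(19)=490, p(20)=627, p(21)=792, p(22)=1002, p(23)=1255, p(24)=1575.
Final step: p(25) = p(24) + p(23) - p(20) - p(18) + p(13) + p(10) - p(3)
= 1575 + 1255 - 627 - 385 + 101 + 42 - 3
= 1958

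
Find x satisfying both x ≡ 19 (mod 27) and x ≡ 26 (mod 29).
316

Using Chinese Remainder Theorem:
M = 27 × 29 = 783
M1 = 29, M2 = 27
y1 = 29^(-1) mod 27 = 14
y2 = 27^(-1) mod 29 = 14
x = (19×29×14 + 26×27×14) mod 783 = 316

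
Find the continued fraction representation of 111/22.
[5; 22]

Euclidean algorithm steps:
111 = 5 × 22 + 1
22 = 22 × 1 + 0
Continued fraction: [5; 22]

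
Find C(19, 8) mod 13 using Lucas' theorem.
0

Using Lucas' theorem:
Write n=19 and k=8 in base 13:
n in base 13: [1, 6]
k in base 13: [0, 8]
C(19,8) mod 13 = ∏ C(n_i, k_i) mod 13
Digit binomials (mod 13): C(1,0) = 1; C(6,8) = 0 (k_i > n_i)
Product: 1 × 0 = 0 ≡ 0 (mod 13)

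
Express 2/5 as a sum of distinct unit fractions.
1/3 + 1/15

Greedy algorithm:
2/5: ceiling(5/2) = 3, use 1/3
1/15: ceiling(15/1) = 15, use 1/15
Result: 2/5 = 1/3 + 1/15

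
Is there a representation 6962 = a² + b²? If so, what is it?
59² + 59² (a=59, b=59)

Factorization: 6962 = 2 × 59^2
By Fermat: n is sum of two squares iff every prime p ≡ 3 (mod 4) appears to even power.
All primes ≡ 3 (mod 4) appear to even power.
Search a = 0, 1, 2, … for 6962 - a² a perfect square: first hit at a = 59: 6962 - 3481 = 3481 = 59².
6962 = 59² + 59² = 3481 + 3481 ✓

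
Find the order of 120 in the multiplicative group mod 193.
192

193 is prime, so ord(120) divides φ(193) = 192.
Divisors of 192: 1, 2, 3, 4, 6, 8, 12, 16, 24, 32, 48, 64, 96, 192.
Repeated squaring: 120^1 ≡ 120, 120^2 ≡ 118, 120^4 ≡ 28, 120^8 ≡ 12, 120^16 ≡ 144, 120^32 ≡ 85, 120^64 ≡ 84, 120^128 ≡ 108 (mod 193).
Test 120^d mod 193 for each divisor d in increasing order:
120^1 ≡ 120
120^2 ≡ 118
120^3 = 120^2·120^1 ≡ 71
120^4 ≡ 28
120^6 = 120^4·120^2 ≡ 23
120^8 ≡ 12
120^12 = 120^8·120^4 ≡ 143
120^16 ≡ 144
120^24 = 120^16·120^8 ≡ 184
120^32 ≡ 85
120^48 = 120^32·120^16 ≡ 81
120^64 ≡ 84
120^96 = 120^64·120^32 ≡ 192
120^192 = 120^128·120^64 ≡ 1  ← first divisor giving 1
The order is 192.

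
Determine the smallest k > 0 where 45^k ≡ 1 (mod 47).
46

47 is prime, so ord(45) divides φ(47) = 46.
Divisors of 46: 1, 2, 23, 46.
Repeated squaring: 45^1 ≡ 45, 45^2 ≡ 4, 45^4 ≡ 16, 45^8 ≡ 21, 45^16 ≡ 18, 45^32 ≡ 42 (mod 47).
Test 45^d mod 47 for each divisor d in increasing order:
45^1 ≡ 45
45^2 ≡ 4
45^23 = 45^16·45^4·45^2·45^1 ≡ 46
45^46 = 45^32·45^8·45^4·45^2 ≡ 1  ← first divisor giving 1
The order is 46.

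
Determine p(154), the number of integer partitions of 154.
60356673280

p(n) counts ways to write n as a sum of positive integers (order ignored).
Euler's pentagonal recurrence: p(k) = p(k-1) + p(k-2) - p(k-5) - p(k-7) + p(k-12) + p(k-15) - ... (offsets j(3j∓1)/2, signs ++--, p(0)=1, p(<0)=0).
DP table for k = 0..153: p(0)=1, p(1)=1, p(2)=2, p(3)=3, p(4)=5, p(5)=7, p(6)=11, p(7)=15, p(8)=22, p(9)=30, p(10)=42, p(11)=56, p(12)=77, p(13)=101, p(14)=135, p(15)=176, p(16)=231, p(17)=297, p(18)=385, p(19)=490, p(20)=627, p(21)=792, p(22)=1002, p(23)=1255, p(24)=1575, p(25)=1958, p(26)=2436, p(27)=3010, p(28)=3718, p(29)=4565, p(30)=5604, p(31)=6842, p(32)=8349, p(33)=10143, p(34)=12310, p(35)=14883, p(36)=17977, p(37)=21637, p(38)=26015, p(39)=31185, p(40)=37338, p(41)=44583, p(42)=53174, p(43)=63261, p(44)=75175, p(45)=89134, p(46)=105558, p(47)=124754, p(48)=147273, p(49)=173525, p(50)=204226, p(51)=239943, p(52)=281589, p(53)=329931, p(54)=386155, p(55)=451276, p(56)=526823, p(57)=614154, p(58)=715220, p(59)=831820, p(60)=966467, p(61)=1121505, p(62)=1300156, p(63)=1505499, p(64)=1741630, p(65)=2012558, p(66)=2323520, p(67)=2679689, p(68)=3087735, p(69)=3554345, p(70)=4087968, p(71)=4697205, p(72)=5392783, p(73)=6185689, p(74)=7089500, p(75)=8118264, p(76)=9289091, p(77)=10619863, p(78)=12132164, p(79)=13848650, p(80)=15796476, p(81)=18004327, p(82)=20506255, p(83)=23338469, p(84)=26543660, p(85)=30167357, p(86)=34262962, p(87)=38887673, p(88)=44108109, p(89)=49995925, p(90)=56634173, p(91)=64112359, p(92)=72533807, p(93)=82010177, p(94)=92669720, p(95)=104651419, p(96)=118114304, p(97)=133230930, p(98)=150198136, p(99)=169229875, p(100)=190569292, p(101)=214481126, p(102)=241265379, p(103)=271248950, p(104)=304801365, p(105)=342325709, p(106)=384276336, p(107)=431149389, p(108)=483502844, p(109)=541946240, p(110)=607163746, p(111)=679903203, p(112)=761002156, p(113)=851376628, p(114)=952050665, p(115)=1064144451, p(116)=1188908248, p(117)=1327710076, p(118)=1482074143, p(119)=1653668665, p(120)=1844349560, p(121)=2056148051, p(122)=2291320912, p(123)=2552338241, p(124)=2841940500, p(125)=3163127352, p(126)=3519222692, p(127)=3913864295, p(128)=4351078600, p(129)=4835271870, p(130)=5371315400, p(131)=5964539504, p(132)=6620830889, p(133)=7346629512, p(134)=8149040695, p(135)=9035836076, p(136)=10015581680, p(137)=11097645016, p(138)=12292341831, p(139)=13610949895, p(140)=15065878135, p(141)=16670689208, p(142)=18440293320, p(143)=20390982757, p(144)=22540654445, p(145)=24908858009, p(146)=27517052599, p(147)=30388671978, p(148)=33549419497, p(149)=37027355200, p(150)=40853235313, p(151)=45060624582, p(152)=49686288421, p(153)=54770336324.
Final step: p(154) = p(153) + p(152) - p(149) - p(147) + p(142) + p(139) - p(132) - p(128) + p(119) + p(114) - p(103) - p(97) + p(84) + p(77) - p(62) - p(54) + p(37) + p(28) - p(9)
= 54770336324 + 49686288421 - 37027355200 - 30388671978 + 18440293320 + 13610949895 - 6620830889 - 4351078600 + 1653668665 + 952050665 - 271248950 - 133230930 + 26543660 + 10619863 - 1300156 - 386155 + 21637 + 3718 - 30
= 60356673280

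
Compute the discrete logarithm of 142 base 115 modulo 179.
10

Baby-step giant-step with step n = ⌈√179⌉ = 14.
Baby steps 115^j mod 179 (j:value) for j=0..13: 0:1, 1:115, 2:158, 3:91, 4:83, 5:58, 6:47, 7:35, 8:87, 9:160, 10:142, 11:41, 12:61, 13:34.
h = 142 is already in the table at j=10, so x = 10.
Check: 115^10 ≡ 142 (mod 179).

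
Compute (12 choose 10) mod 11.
0

Using Lucas' theorem:
Write n=12 and k=10 in base 11:
n in base 11: [1, 1]
k in base 11: [0, 10]
C(12,10) mod 11 = ∏ C(n_i, k_i) mod 11
Digit binomials (mod 11): C(1,0) = 1; C(1,10) = 0 (k_i > n_i)
Product: 1 × 0 = 0 ≡ 0 (mod 11)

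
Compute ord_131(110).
130

131 is prime, so ord(110) divides φ(131) = 130.
Divisors of 130: 1, 2, 5, 10, 13, 26, 65, 130.
Repeated squaring: 110^1 ≡ 110, 110^2 ≡ 48, 110^4 ≡ 77, 110^8 ≡ 34, 110^16 ≡ 108, 110^32 ≡ 5, 110^64 ≡ 25, 110^128 ≡ 101 (mod 131).
Test 110^d mod 131 for each divisor d in increasing order:
110^1 ≡ 110
110^2 ≡ 48
110^5 = 110^4·110^1 ≡ 86
110^10 = 110^8·110^2 ≡ 60
110^13 = 110^8·110^4·110^1 ≡ 42
110^26 = 110^16·110^8·110^2 ≡ 61
110^65 = 110^64·110^1 ≡ 130
110^130 = 110^128·110^2 ≡ 1  ← first divisor giving 1
The order is 130.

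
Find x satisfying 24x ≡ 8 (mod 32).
x ≡ 3 (mod 4)

gcd(24, 32) = 8, which divides 8, so solutions exist.
Divide through by 8: 3x ≡ 1 (mod 4).
Find 3^(-1) mod 4 by the extended Euclidean algorithm:
4 = 1 × 3 + 1  ⟹  1 = (1)·4 + (-1)·3
So (-1)·3 ≡ 1 (mod 4), i.e. 3^(-1) ≡ -1 ≡ 3 (mod 4).
x ≡ 3 × 1 = 3 ≡ 3 (mod 4).
Check: 24 × 3 = 72 ≡ 8 (mod 32).
x ≡ 3 (mod 4), giving 8 solutions mod 32.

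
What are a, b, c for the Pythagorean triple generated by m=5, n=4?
(9, 40, 41)

Euclid's formula: a = m² - n², b = 2mn, c = m² + n²
m = 5, n = 4
a = 5² - 4² = 25 - 16 = 9
b = 2 × 5 × 4 = 40
c = 5² + 4² = 25 + 16 = 41
Verification: 9² + 40² = 81 + 1600 = 1681 = 41² ✓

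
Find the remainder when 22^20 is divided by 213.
91

Repeated squaring. Binary of 20 = 10100.
22^1 ≡ 22 (mod 213); 22^2 ≡ 58 (mod 213); 22^4 ≡ 169 (mod 213); 22^8 ≡ 19 (mod 213); 22^16 ≡ 148 (mod 213)
22^20 = 22^4 × 22^16 ≡ 91 (mod 213)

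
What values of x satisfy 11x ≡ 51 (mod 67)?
x ≡ 29 (mod 67)

gcd(11, 67) = 1, which divides 51, so solutions exist.
Find 11^(-1) mod 67 by the extended Euclidean algorithm:
67 = 6 × 11 + 1  ⟹  1 = (1)·67 + (-6)·11
So (-6)·11 ≡ 1 (mod 67), i.e. 11^(-1) ≡ -6 ≡ 61 (mod 67).
x ≡ 61 × 51 = 3111 ≡ 29 (mod 67).
Check: 11 × 29 = 319 ≡ 51 (mod 67).
Unique solution: x ≡ 29 (mod 67)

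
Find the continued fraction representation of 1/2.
[0; 2]

Euclidean algorithm steps:
1 = 0 × 2 + 1
2 = 2 × 1 + 0
Continued fraction: [0; 2]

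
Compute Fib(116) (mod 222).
147

Matrix identity: Q^n = [[F_(n+1), F_n], [F_n, F_(n-1)]] with Q = [[1,1],[1,0]].
n = 116 = 1110100₂. Square-and-multiply, entries mod 222:
Q^1 = [[1,1],[1,0]]
Q^3 = (Q^1)²·Q = [[3,2],[2,1]]
Q^7 = (Q^3)²·Q = [[21,13],[13,8]]
Q^14 = (Q^7)² = [[166,155],[155,11]]
Q^29 = (Q^14)²·Q = [[206,77],[77,129]]
Q^58 = (Q^29)² = [[191,43],[43,148]]
Q^116 = (Q^58)² = [[146,147],[147,221]]
F_116 mod 222 = Q^116[0][1] = 147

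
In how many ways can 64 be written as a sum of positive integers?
1741630

p(n) counts ways to write n as a sum of positive integers (order ignored).
Euler's pentagonal recurrence: p(k) = p(k-1) + p(k-2) - p(k-5) - p(k-7) + p(k-12) + p(k-15) - ... (offsets j(3j∓1)/2, signs ++--, p(0)=1, p(<0)=0).
DP table for k = 0..63: p(0)=1, p(1)=1, p(2)=2, p(3)=3, p(4)=5, p(5)=7, p(6)=11, p(7)=15, p(8)=22, p(9)=30, p(10)=42, p(11)=56, p(12)=77, p(13)=101, p(14)=135, p(15)=176, p(16)=231, p(17)=297, p(18)=385, p(19)=490, p(20)=627, p(21)=792, p(22)=1002, p(23)=1255, p(24)=1575, p(25)=1958, p(26)=2436, p(27)=3010, p(28)=3718, p(29)=4565, p(30)=5604, p(31)=6842, p(32)=8349, p(33)=10143, p(34)=12310, p(35)=14883, p(36)=17977, p(37)=21637, p(38)=26015, p(39)=31185, p(40)=37338, p(41)=44583, p(42)=53174, p(43)=63261, p(44)=75175, p(45)=89134, p(46)=105558, p(47)=124754, p(48)=147273, p(49)=173525, p(50)=204226, p(51)=239943, p(52)=281589, p(53)=329931, p(54)=386155, p(55)=451276, p(56)=526823, p(57)=614154, p(58)=715220, p(59)=831820, p(60)=966467, p(61)=1121505, p(62)=1300156, p(63)=1505499.
Final step: p(64) = p(63) + p(62) - p(59) - p(57) + p(52) + p(49) - p(42) - p(38) + p(29) + p(24) - p(13) - p(7)
= 1505499 + 1300156 - 831820 - 614154 + 281589 + 173525 - 53174 - 26015 + 4565 + 1575 - 101 - 15
= 1741630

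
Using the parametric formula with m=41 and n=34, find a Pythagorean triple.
(525, 2788, 2837)

Euclid's formula: a = m² - n², b = 2mn, c = m² + n²
m = 41, n = 34
a = 41² - 34² = 1681 - 1156 = 525
b = 2 × 41 × 34 = 2788
c = 41² + 34² = 1681 + 1156 = 2837
Verification: 525² + 2788² = 275625 + 7772944 = 8048569 = 2837² ✓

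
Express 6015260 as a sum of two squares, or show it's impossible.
Not possible

Factorization: 6015260 = 2^2 × 5 × 67^3
By Fermat: n is sum of two squares iff every prime p ≡ 3 (mod 4) appears to even power.
Prime(s) ≡ 3 (mod 4) with odd exponent: [(67, 3)]
Therefore 6015260 cannot be expressed as a² + b².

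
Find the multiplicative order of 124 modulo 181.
180

181 is prime, so ord(124) divides φ(181) = 180.
Divisors of 180: 1, 2, 3, 4, 5, 6, 9, 10, 12, 15, 18, 20, 30, 36, 45, 60, 90, 180.
Repeated squaring: 124^1 ≡ 124, 124^2 ≡ 172, 124^4 ≡ 81, 124^8 ≡ 45, 124^16 ≡ 34, 124^32 ≡ 70, 124^64 ≡ 13, 124^128 ≡ 169 (mod 181).
Test 124^d mod 181 for each divisor d in increasing order:
124^1 ≡ 124
124^2 ≡ 172
124^3 = 124^2·124^1 ≡ 151
124^4 ≡ 81
124^5 = 124^4·124^1 ≡ 89
124^6 = 124^4·124^2 ≡ 176
124^9 = 124^8·124^1 ≡ 150
124^10 = 124^8·124^2 ≡ 138
124^12 = 124^8·124^4 ≡ 25
124^15 = 124^8·124^4·124^2·124^1 ≡ 155
124^18 = 124^16·124^2 ≡ 56
124^20 = 124^16·124^4 ≡ 39
124^30 = 124^16·124^8·124^4·124^2 ≡ 133
124^36 = 124^32·124^4 ≡ 59
124^45 = 124^32·124^8·124^4·124^1 ≡ 162
124^60 = 124^32·124^16·124^8·124^4 ≡ 132
124^90 = 124^64·124^16·124^8·124^2 ≡ 180
124^180 = 124^128·124^32·124^16·124^4 ≡ 1  ← first divisor giving 1
The order is 180.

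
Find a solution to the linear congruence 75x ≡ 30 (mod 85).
x ≡ 14 (mod 17)

gcd(75, 85) = 5, which divides 30, so solutions exist.
Divide through by 5: 15x ≡ 6 (mod 17).
Find 15^(-1) mod 17 by the extended Euclidean algorithm:
17 = 1 × 15 + 2  ⟹  2 = (1)·17 + (-1)·15
15 = 7 × 2 + 1  ⟹  1 = (-7)·17 + (8)·15
So (8)·15 ≡ 1 (mod 17), i.e. 15^(-1) ≡ 8 (mod 17).
x ≡ 8 × 6 = 48 ≡ 14 (mod 17).
Check: 75 × 14 = 1050 ≡ 30 (mod 85).
x ≡ 14 (mod 17), giving 5 solutions mod 85.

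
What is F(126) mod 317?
46

Matrix identity: Q^n = [[F_(n+1), F_n], [F_n, F_(n-1)]] with Q = [[1,1],[1,0]].
n = 126 = 1111110₂. Square-and-multiply, entries mod 317:
Q^1 = [[1,1],[1,0]]
Q^3 = (Q^1)²·Q = [[3,2],[2,1]]
Q^7 = (Q^3)²·Q = [[21,13],[13,8]]
Q^15 = (Q^7)²·Q = [[36,293],[293,60]]
Q^31 = (Q^15)²·Q = [[202,287],[287,232]]
Q^63 = (Q^31)²·Q = [[154,177],[177,294]]
Q^126 = (Q^63)² = [[204,46],[46,158]]
F_126 mod 317 = Q^126[0][1] = 46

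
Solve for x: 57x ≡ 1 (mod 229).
225

gcd(57, 229) = 1, so the inverse exists.
Extended Euclidean algorithm on (229, 57):
229 = 4 × 57 + 1  ⟹  1 = (1)·229 + (-4)·57
So (-4)·57 ≡ 1 (mod 229), i.e. 57^(-1) ≡ -4 ≡ 225 (mod 229).
Check: 57 × 225 = 12825 ≡ 1 (mod 229)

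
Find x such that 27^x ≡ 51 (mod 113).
2

Baby-step giant-step with step n = ⌈√113⌉ = 11.
Baby steps 27^j mod 113 (j:value) for j=0..10: 0:1, 1:27, 2:51, 3:21, 4:2, 5:54, 6:102, 7:42, 8:4, 9:108, 10:91.
h = 51 is already in the table at j=2, so x = 2.
Check: 27^2 ≡ 51 (mod 113).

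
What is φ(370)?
144

370 = 2 × 5 × 37
φ(n) = n × ∏(1 - 1/p) for each prime p dividing n
φ(370) = 370 × (1 - 1/2) × (1 - 1/5) × (1 - 1/37) = 144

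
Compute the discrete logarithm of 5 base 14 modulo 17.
13

Baby-step giant-step with step n = ⌈√17⌉ = 5.
Baby steps 14^j mod 17 (j:value) for j=0..4: 0:1, 1:14, 2:9, 3:7, 4:13.
Giant-step multiplier: 14^(-5) ≡ 14^(16-5) = 14^11 ≡ 10 (mod 17).
Giant steps γ_i = 5·10^i mod 17: γ_0=5, γ_1=16, γ_2=7 (in table at j=3).
x = i·n + j = 2·5 + 3 = 13.
Check: 14^13 ≡ 5 (mod 17).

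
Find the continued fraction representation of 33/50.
[0; 1, 1, 1, 16]

Euclidean algorithm steps:
33 = 0 × 50 + 33
50 = 1 × 33 + 17
33 = 1 × 17 + 16
17 = 1 × 16 + 1
16 = 16 × 1 + 0
Continued fraction: [0; 1, 1, 1, 16]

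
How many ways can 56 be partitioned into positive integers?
526823

p(n) counts ways to write n as a sum of positive integers (order ignored).
Euler's pentagonal recurrence: p(k) = p(k-1) + p(k-2) - p(k-5) - p(k-7) + p(k-12) + p(k-15) - ... (offsets j(3j∓1)/2, signs ++--, p(0)=1, p(<0)=0).
DP table for k = 0..55: p(0)=1, p(1)=1, p(2)=2, p(3)=3, p(4)=5, p(5)=7, p(6)=11, p(7)=15, p(8)=22, p(9)=30, p(10)=42, p(11)=56, p(12)=77, p(13)=101, p(14)=135, p(15)=176, p(16)=231, p(17)=297, p(18)=385, p(19)=490, p(20)=627, p(21)=792, p(22)=1002, p(23)=1255, p(24)=1575, p(25)=1958, p(26)=2436, p(27)=3010, p(28)=3718, p(29)=4565, p(30)=5604, p(31)=6842, p(32)=8349, p(33)=10143, p(34)=12310, p(35)=14883, p(36)=17977, p(37)=21637, p(38)=26015, p(39)=31185, p(40)=37338, p(41)=44583, p(42)=53174, p(43)=63261, p(44)=75175, p(45)=89134, p(46)=105558, p(47)=124754, p(48)=147273, p(49)=173525, p(50)=204226, p(51)=239943, p(52)=281589, p(53)=329931, p(54)=386155, p(55)=451276.
Final step: p(56) = p(55) + p(54) - p(51) - p(49) + p(44) + p(41) - p(34) - p(30) + p(21) + p(16) - p(5)
= 451276 + 386155 - 239943 - 173525 + 75175 + 44583 - 12310 - 5604 + 792 + 231 - 7
= 526823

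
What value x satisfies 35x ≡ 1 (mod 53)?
50

gcd(35, 53) = 1, so the inverse exists.
Extended Euclidean algorithm on (53, 35):
53 = 1 × 35 + 18  ⟹  18 = (1)·53 + (-1)·35
35 = 1 × 18 + 17  ⟹  17 = (-1)·53 + (2)·35
18 = 1 × 17 + 1  ⟹  1 = (2)·53 + (-3)·35
So (-3)·35 ≡ 1 (mod 53), i.e. 35^(-1) ≡ -3 ≡ 50 (mod 53).
Check: 35 × 50 = 1750 ≡ 1 (mod 53)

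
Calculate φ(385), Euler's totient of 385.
240

385 = 5 × 7 × 11
φ(n) = n × ∏(1 - 1/p) for each prime p dividing n
φ(385) = 385 × (1 - 1/5) × (1 - 1/7) × (1 - 1/11) = 240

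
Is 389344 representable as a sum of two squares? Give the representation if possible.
Not possible

Factorization: 389344 = 2^5 × 23^3
By Fermat: n is sum of two squares iff every prime p ≡ 3 (mod 4) appears to even power.
Prime(s) ≡ 3 (mod 4) with odd exponent: [(23, 3)]
Therefore 389344 cannot be expressed as a² + b².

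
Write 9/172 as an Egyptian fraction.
1/20 + 1/430

Greedy algorithm:
9/172: ceiling(172/9) = 20, use 1/20
1/430: ceiling(430/1) = 430, use 1/430
Result: 9/172 = 1/20 + 1/430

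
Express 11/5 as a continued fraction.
[2; 5]

Euclidean algorithm steps:
11 = 2 × 5 + 1
5 = 5 × 1 + 0
Continued fraction: [2; 5]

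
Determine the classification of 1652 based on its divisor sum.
abundant

Proper divisors of 1652: sum = 1 + 2 + 4 + 7 + 14 + 28 + 59 + 118 + 236 + 413 + 826 = 1708
Since 1708 > 1652, 1652 is abundant.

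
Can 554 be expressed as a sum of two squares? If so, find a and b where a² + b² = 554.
5² + 23² (a=5, b=23)

Factorization: 554 = 2 × 277
By Fermat: n is sum of two squares iff every prime p ≡ 3 (mod 4) appears to even power.
All primes ≡ 3 (mod 4) appear to even power.
Search a = 0, 1, 2, … for 554 - a² a perfect square: first hit at a = 5: 554 - 25 = 529 = 23².
554 = 5² + 23² = 25 + 529 ✓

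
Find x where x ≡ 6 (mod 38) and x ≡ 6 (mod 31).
6

Using Chinese Remainder Theorem:
M = 38 × 31 = 1178
M1 = 31, M2 = 38
y1 = 31^(-1) mod 38 = 27
y2 = 38^(-1) mod 31 = 9
x = (6×31×27 + 6×38×9) mod 1178 = 6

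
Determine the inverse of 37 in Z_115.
28

gcd(37, 115) = 1, so the inverse exists.
Extended Euclidean algorithm on (115, 37):
115 = 3 × 37 + 4  ⟹  4 = (1)·115 + (-3)·37
37 = 9 × 4 + 1  ⟹  1 = (-9)·115 + (28)·37
So (28)·37 ≡ 1 (mod 115), i.e. 37^(-1) ≡ 28 (mod 115).
Check: 37 × 28 = 1036 ≡ 1 (mod 115)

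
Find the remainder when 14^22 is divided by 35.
21

Repeated squaring. Binary of 22 = 10110.
14^1 ≡ 14 (mod 35); 14^2 ≡ 21 (mod 35); 14^4 ≡ 21 (mod 35); 14^8 ≡ 21 (mod 35); 14^16 ≡ 21 (mod 35)
14^22 = 14^2 × 14^4 × 14^16 ≡ 21 (mod 35)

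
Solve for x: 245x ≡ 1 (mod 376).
221

gcd(245, 376) = 1, so the inverse exists.
Extended Euclidean algorithm on (376, 245):
376 = 1 × 245 + 131  ⟹  131 = (1)·376 + (-1)·245
245 = 1 × 131 + 114  ⟹  114 = (-1)·376 + (2)·245
131 = 1 × 114 + 17  ⟹  17 = (2)·376 + (-3)·245
114 = 6 × 17 + 12  ⟹  12 = (-13)·376 + (20)·245
17 = 1 × 12 + 5  ⟹  5 = (15)·376 + (-23)·245
12 = 2 × 5 + 2  ⟹  2 = (-43)·376 + (66)·245
5 = 2 × 2 + 1  ⟹  1 = (101)·376 + (-155)·245
So (-155)·245 ≡ 1 (mod 376), i.e. 245^(-1) ≡ -155 ≡ 221 (mod 376).
Check: 245 × 221 = 54145 ≡ 1 (mod 376)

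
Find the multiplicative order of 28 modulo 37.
18

37 is prime, so ord(28) divides φ(37) = 36.
Divisors of 36: 1, 2, 3, 4, 6, 9, 12, 18, 36.
Repeated squaring: 28^1 ≡ 28, 28^2 ≡ 7, 28^4 ≡ 12, 28^8 ≡ 33, 28^16 ≡ 16, 28^32 ≡ 34 (mod 37).
Test 28^d mod 37 for each divisor d in increasing order:
28^1 ≡ 28
28^2 ≡ 7
28^3 = 28^2·28^1 ≡ 11
28^4 ≡ 12
28^6 = 28^4·28^2 ≡ 10
28^9 = 28^8·28^1 ≡ 36
28^12 = 28^8·28^4 ≡ 26
28^18 = 28^16·28^2 ≡ 1  ← first divisor giving 1
The order is 18.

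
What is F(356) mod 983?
585

Matrix identity: Q^n = [[F_(n+1), F_n], [F_n, F_(n-1)]] with Q = [[1,1],[1,0]].
n = 356 = 101100100₂. Square-and-multiply, entries mod 983:
Q^1 = [[1,1],[1,0]]
Q^2 = (Q^1)² = [[2,1],[1,1]]
Q^5 = (Q^2)²·Q = [[8,5],[5,3]]
Q^11 = (Q^5)²·Q = [[144,89],[89,55]]
Q^22 = (Q^11)² = [[150,17],[17,133]]
Q^44 = (Q^22)² = [[180,879],[879,284]]
Q^89 = (Q^44)²·Q = [[858,947],[947,894]]
Q^178 = (Q^89)² = [[210,823],[823,370]]
Q^356 = (Q^178)² = [[890,585],[585,305]]
F_356 mod 983 = Q^356[0][1] = 585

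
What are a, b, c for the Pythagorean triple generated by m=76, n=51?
(3175, 7752, 8377)

Euclid's formula: a = m² - n², b = 2mn, c = m² + n²
m = 76, n = 51
a = 76² - 51² = 5776 - 2601 = 3175
b = 2 × 76 × 51 = 7752
c = 76² + 51² = 5776 + 2601 = 8377
Verification: 3175² + 7752² = 10080625 + 60093504 = 70174129 = 8377² ✓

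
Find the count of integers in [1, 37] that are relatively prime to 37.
36

37 = 37
φ(n) = n × ∏(1 - 1/p) for each prime p dividing n
φ(37) = 37 × (1 - 1/37) = 36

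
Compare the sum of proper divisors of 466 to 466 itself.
deficient

Proper divisors of 466: sum = 1 + 2 + 233 = 236
Since 236 < 466, 466 is deficient.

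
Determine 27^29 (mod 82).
55

Repeated squaring. Binary of 29 = 11101.
27^1 ≡ 27 (mod 82); 27^2 ≡ 73 (mod 82); 27^4 ≡ 81 (mod 82); 27^8 ≡ 1 (mod 82); 27^16 ≡ 1 (mod 82)
27^29 = 27^1 × 27^4 × 27^8 × 27^16 ≡ 55 (mod 82)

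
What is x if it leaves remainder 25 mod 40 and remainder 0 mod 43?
1505

Using Chinese Remainder Theorem:
M = 40 × 43 = 1720
M1 = 43, M2 = 40
y1 = 43^(-1) mod 40 = 27
y2 = 40^(-1) mod 43 = 14
x = (25×43×27 + 0×40×14) mod 1720 = 1505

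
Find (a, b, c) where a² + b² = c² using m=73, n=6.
(5293, 876, 5365)

Euclid's formula: a = m² - n², b = 2mn, c = m² + n²
m = 73, n = 6
a = 73² - 6² = 5329 - 36 = 5293
b = 2 × 73 × 6 = 876
c = 73² + 6² = 5329 + 36 = 5365
Verification: 5293² + 876² = 28015849 + 767376 = 28783225 = 5365² ✓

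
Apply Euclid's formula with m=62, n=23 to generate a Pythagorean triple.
(3315, 2852, 4373)

Euclid's formula: a = m² - n², b = 2mn, c = m² + n²
m = 62, n = 23
a = 62² - 23² = 3844 - 529 = 3315
b = 2 × 62 × 23 = 2852
c = 62² + 23² = 3844 + 529 = 4373
Verification: 3315² + 2852² = 10989225 + 8133904 = 19123129 = 4373² ✓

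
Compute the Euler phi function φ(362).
180

362 = 2 × 181
φ(n) = n × ∏(1 - 1/p) for each prime p dividing n
φ(362) = 362 × (1 - 1/2) × (1 - 1/181) = 180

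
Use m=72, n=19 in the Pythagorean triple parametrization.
(4823, 2736, 5545)

Euclid's formula: a = m² - n², b = 2mn, c = m² + n²
m = 72, n = 19
a = 72² - 19² = 5184 - 361 = 4823
b = 2 × 72 × 19 = 2736
c = 72² + 19² = 5184 + 361 = 5545
Verification: 4823² + 2736² = 23261329 + 7485696 = 30747025 = 5545² ✓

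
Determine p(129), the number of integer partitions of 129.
4835271870

p(n) counts ways to write n as a sum of positive integers (order ignored).
Euler's pentagonal recurrence: p(k) = p(k-1) + p(k-2) - p(k-5) - p(k-7) + p(k-12) + p(k-15) - ... (offsets j(3j∓1)/2, signs ++--, p(0)=1, p(<0)=0).
DP table for k = 0..128: p(0)=1, p(1)=1, p(2)=2, p(3)=3, p(4)=5, p(5)=7, p(6)=11, p(7)=15, p(8)=22, p(9)=30, p(10)=42, p(11)=56, p(12)=77, p(13)=101, p(14)=135, p(15)=176, p(16)=231, p(17)=297, p(18)=385, p(19)=490, p(20)=627, p(21)=792, p(22)=1002, p(23)=1255, p(24)=1575, p(25)=1958, p(26)=2436, p(27)=3010, p(28)=3718, p(29)=4565, p(30)=5604, p(31)=6842, p(32)=8349, p(33)=10143, p(34)=12310, p(35)=14883, p(36)=17977, p(37)=21637, p(38)=26015, p(39)=31185, p(40)=37338, p(41)=44583, p(42)=53174, p(43)=63261, p(44)=75175, p(45)=89134, p(46)=105558, p(47)=124754, p(48)=147273, p(49)=173525, p(50)=204226, p(51)=239943, p(52)=281589, p(53)=329931, p(54)=386155, p(55)=451276, p(56)=526823, p(57)=614154, p(58)=715220, p(59)=831820, p(60)=966467, p(61)=1121505, p(62)=1300156, p(63)=1505499, p(64)=1741630, p(65)=2012558, p(66)=2323520, p(67)=2679689, p(68)=3087735, p(69)=3554345, p(70)=4087968, p(71)=4697205, p(72)=5392783, p(73)=6185689, p(74)=7089500, p(75)=8118264, p(76)=9289091, p(77)=10619863, p(78)=12132164, p(79)=13848650, p(80)=15796476, p(81)=18004327, p(82)=20506255, p(83)=23338469, p(84)=26543660, p(85)=30167357, p(86)=34262962, p(87)=38887673, p(88)=44108109, p(89)=49995925, p(90)=56634173, p(91)=64112359, p(92)=72533807, p(93)=82010177, p(94)=92669720, p(95)=104651419, p(96)=118114304, p(97)=133230930, p(98)=150198136, p(99)=169229875, p(100)=190569292, p(101)=214481126, p(102)=241265379, p(103)=271248950, p(104)=304801365, p(105)=342325709, p(106)=384276336, p(107)=431149389, p(108)=483502844, p(109)=541946240, p(110)=607163746, p(111)=679903203, p(112)=761002156, p(113)=851376628, p(114)=952050665, p(115)=1064144451, p(116)=1188908248, p(117)=1327710076, p(118)=1482074143, p(119)=1653668665, p(120)=1844349560, p(121)=2056148051, p(122)=2291320912, p(123)=2552338241, p(124)=2841940500, p(125)=3163127352, p(126)=3519222692, p(127)=3913864295, p(128)=4351078600.
Final step: p(129) = p(128) + p(127) - p(124) - p(122) + p(117) + p(114) - p(107) - p(103) + p(94) + p(89) - p(78) - p(72) + p(59) + p(52) - p(37) - p(29) + p(12) + p(3)
= 4351078600 + 3913864295 - 2841940500 - 2291320912 + 1327710076 + 952050665 - 431149389 - 271248950 + 92669720 + 49995925 - 12132164 - 5392783 + 831820 + 281589 - 21637 - 4565 + 77 + 3
= 4835271870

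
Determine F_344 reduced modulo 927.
759

Matrix identity: Q^n = [[F_(n+1), F_n], [F_n, F_(n-1)]] with Q = [[1,1],[1,0]].
n = 344 = 101011000₂. Square-and-multiply, entries mod 927:
Q^1 = [[1,1],[1,0]]
Q^2 = (Q^1)² = [[2,1],[1,1]]
Q^5 = (Q^2)²·Q = [[8,5],[5,3]]
Q^10 = (Q^5)² = [[89,55],[55,34]]
Q^21 = (Q^10)²·Q = [[98,749],[749,276]]
Q^43 = (Q^21)²·Q = [[672,500],[500,172]]
Q^86 = (Q^43)² = [[772,215],[215,557]]
Q^172 = (Q^86)² = [[725,219],[219,506]]
Q^344 = (Q^172)² = [[700,759],[759,868]]
F_344 mod 927 = Q^344[0][1] = 759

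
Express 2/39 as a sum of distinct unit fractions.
1/20 + 1/780

Greedy algorithm:
2/39: ceiling(39/2) = 20, use 1/20
1/780: ceiling(780/1) = 780, use 1/780
Result: 2/39 = 1/20 + 1/780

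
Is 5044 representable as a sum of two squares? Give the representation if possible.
12² + 70² (a=12, b=70)

Factorization: 5044 = 2^2 × 13 × 97
By Fermat: n is sum of two squares iff every prime p ≡ 3 (mod 4) appears to even power.
All primes ≡ 3 (mod 4) appear to even power.
Search a = 0, 1, 2, … for 5044 - a² a perfect square: first hit at a = 12: 5044 - 144 = 4900 = 70².
5044 = 12² + 70² = 144 + 4900 ✓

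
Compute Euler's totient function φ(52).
24

52 = 2^2 × 13
φ(n) = n × ∏(1 - 1/p) for each prime p dividing n
φ(52) = 52 × (1 - 1/2) × (1 - 1/13) = 24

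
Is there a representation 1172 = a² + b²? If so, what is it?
4² + 34² (a=4, b=34)

Factorization: 1172 = 2^2 × 293
By Fermat: n is sum of two squares iff every prime p ≡ 3 (mod 4) appears to even power.
All primes ≡ 3 (mod 4) appear to even power.
Search a = 0, 1, 2, … for 1172 - a² a perfect square: first hit at a = 4: 1172 - 16 = 1156 = 34².
1172 = 4² + 34² = 16 + 1156 ✓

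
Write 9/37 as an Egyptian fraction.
1/5 + 1/24 + 1/635 + 1/563880

Greedy algorithm:
9/37: ceiling(37/9) = 5, use 1/5
8/185: ceiling(185/8) = 24, use 1/24
7/4440: ceiling(4440/7) = 635, use 1/635
1/563880: ceiling(563880/1) = 563880, use 1/563880
Result: 9/37 = 1/5 + 1/24 + 1/635 + 1/563880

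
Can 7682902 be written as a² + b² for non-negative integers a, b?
Not possible

Factorization: 7682902 = 2 × 37 × 47^3
By Fermat: n is sum of two squares iff every prime p ≡ 3 (mod 4) appears to even power.
Prime(s) ≡ 3 (mod 4) with odd exponent: [(47, 3)]
Therefore 7682902 cannot be expressed as a² + b².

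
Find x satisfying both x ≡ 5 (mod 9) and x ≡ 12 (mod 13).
77

Using Chinese Remainder Theorem:
M = 9 × 13 = 117
M1 = 13, M2 = 9
y1 = 13^(-1) mod 9 = 7
y2 = 9^(-1) mod 13 = 3
x = (5×13×7 + 12×9×3) mod 117 = 77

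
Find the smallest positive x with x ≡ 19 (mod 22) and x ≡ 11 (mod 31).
569

Using Chinese Remainder Theorem:
M = 22 × 31 = 682
M1 = 31, M2 = 22
y1 = 31^(-1) mod 22 = 5
y2 = 22^(-1) mod 31 = 24
x = (19×31×5 + 11×22×24) mod 682 = 569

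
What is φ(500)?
200

500 = 2^2 × 5^3
φ(n) = n × ∏(1 - 1/p) for each prime p dividing n
φ(500) = 500 × (1 - 1/2) × (1 - 1/5) = 200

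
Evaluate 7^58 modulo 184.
25

Repeated squaring. Binary of 58 = 111010.
7^1 ≡ 7 (mod 184); 7^2 ≡ 49 (mod 184); 7^4 ≡ 9 (mod 184); 7^8 ≡ 81 (mod 184); 7^16 ≡ 121 (mod 184); 7^32 ≡ 105 (mod 184)
7^58 = 7^2 × 7^8 × 7^16 × 7^32 ≡ 25 (mod 184)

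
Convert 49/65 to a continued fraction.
[0; 1, 3, 16]

Euclidean algorithm steps:
49 = 0 × 65 + 49
65 = 1 × 49 + 16
49 = 3 × 16 + 1
16 = 16 × 1 + 0
Continued fraction: [0; 1, 3, 16]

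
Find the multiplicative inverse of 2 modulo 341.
171

gcd(2, 341) = 1, so the inverse exists.
Extended Euclidean algorithm on (341, 2):
341 = 170 × 2 + 1  ⟹  1 = (1)·341 + (-170)·2
So (-170)·2 ≡ 1 (mod 341), i.e. 2^(-1) ≡ -170 ≡ 171 (mod 341).
Check: 2 × 171 = 342 ≡ 1 (mod 341)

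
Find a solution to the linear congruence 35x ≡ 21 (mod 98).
x ≡ 9 (mod 14)

gcd(35, 98) = 7, which divides 21, so solutions exist.
Divide through by 7: 5x ≡ 3 (mod 14).
Find 5^(-1) mod 14 by the extended Euclidean algorithm:
14 = 2 × 5 + 4  ⟹  4 = (1)·14 + (-2)·5
5 = 1 × 4 + 1  ⟹  1 = (-1)·14 + (3)·5
So (3)·5 ≡ 1 (mod 14), i.e. 5^(-1) ≡ 3 (mod 14).
x ≡ 3 × 3 = 9 ≡ 9 (mod 14).
Check: 35 × 9 = 315 ≡ 21 (mod 98).
x ≡ 9 (mod 14), giving 7 solutions mod 98.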